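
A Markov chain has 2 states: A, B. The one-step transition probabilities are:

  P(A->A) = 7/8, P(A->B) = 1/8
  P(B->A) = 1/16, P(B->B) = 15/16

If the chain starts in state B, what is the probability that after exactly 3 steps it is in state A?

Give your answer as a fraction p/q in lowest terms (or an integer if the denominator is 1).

Answer: 633/4096

Derivation:
Computing P^3 by repeated multiplication:
P^1 =
  A: [7/8, 1/8]
  B: [1/16, 15/16]
P^2 =
  A: [99/128, 29/128]
  B: [29/256, 227/256]
P^3 =
  A: [1415/2048, 633/2048]
  B: [633/4096, 3463/4096]

(P^3)[B -> A] = 633/4096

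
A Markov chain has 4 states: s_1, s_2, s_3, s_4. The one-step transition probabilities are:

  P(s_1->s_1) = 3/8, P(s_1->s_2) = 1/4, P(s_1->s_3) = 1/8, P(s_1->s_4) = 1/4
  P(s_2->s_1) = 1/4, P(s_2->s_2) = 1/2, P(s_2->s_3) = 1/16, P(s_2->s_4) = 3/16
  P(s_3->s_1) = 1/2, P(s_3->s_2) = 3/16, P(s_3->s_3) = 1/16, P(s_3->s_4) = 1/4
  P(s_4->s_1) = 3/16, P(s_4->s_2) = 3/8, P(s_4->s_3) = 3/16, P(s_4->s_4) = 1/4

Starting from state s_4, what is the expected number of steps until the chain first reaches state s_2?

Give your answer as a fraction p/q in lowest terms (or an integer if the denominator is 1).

Answer: 956/297

Derivation:
Let h_i = expected steps to first reach s_2 from state i.
Boundary: h_s_2 = 0.
First-step equations for the other states:
  h_s_1 = 1 + 3/8*h_s_1 + 1/4*h_s_2 + 1/8*h_s_3 + 1/4*h_s_4
  h_s_3 = 1 + 1/2*h_s_1 + 3/16*h_s_2 + 1/16*h_s_3 + 1/4*h_s_4
  h_s_4 = 1 + 3/16*h_s_1 + 3/8*h_s_2 + 3/16*h_s_3 + 1/4*h_s_4

Substituting h_s_2 = 0 and rearranging gives the linear system (I - Q) h = 1:
  [5/8, -1/8, -1/4] . (h_s_1, h_s_3, h_s_4) = 1
  [-1/2, 15/16, -1/4] . (h_s_1, h_s_3, h_s_4) = 1
  [-3/16, -3/16, 3/4] . (h_s_1, h_s_3, h_s_4) = 1

Solving yields:
  h_s_1 = 1088/297
  h_s_3 = 128/33
  h_s_4 = 956/297

Starting state is s_4, so the expected hitting time is h_s_4 = 956/297.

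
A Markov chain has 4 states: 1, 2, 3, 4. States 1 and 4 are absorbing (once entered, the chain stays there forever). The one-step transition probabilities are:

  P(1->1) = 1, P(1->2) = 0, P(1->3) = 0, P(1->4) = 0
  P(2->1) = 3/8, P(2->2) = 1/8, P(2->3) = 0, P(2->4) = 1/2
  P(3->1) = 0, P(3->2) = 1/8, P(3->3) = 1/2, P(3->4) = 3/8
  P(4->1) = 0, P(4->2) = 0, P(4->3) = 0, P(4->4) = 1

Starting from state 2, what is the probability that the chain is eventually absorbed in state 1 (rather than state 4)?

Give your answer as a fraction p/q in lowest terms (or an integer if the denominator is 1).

Answer: 3/7

Derivation:
Let a_i = P(absorbed in 1 | start in state i).
Boundary conditions: a_1 = 1, a_4 = 0.
For each transient state i, a_i = sum_j P(i->j) * a_j:
  a_2 = 3/8*a_1 + 1/8*a_2 + 0*a_3 + 1/2*a_4
  a_3 = 0*a_1 + 1/8*a_2 + 1/2*a_3 + 3/8*a_4

Substituting a_1 = 1 and a_4 = 0, rearrange to (I - Q) a = r where r[i] = P(i -> 1):
  [7/8, 0] . (a_2, a_3) = 3/8
  [-1/8, 1/2] . (a_2, a_3) = 0

Solving yields:
  a_2 = 3/7
  a_3 = 3/28

Starting state is 2, so the absorption probability is a_2 = 3/7.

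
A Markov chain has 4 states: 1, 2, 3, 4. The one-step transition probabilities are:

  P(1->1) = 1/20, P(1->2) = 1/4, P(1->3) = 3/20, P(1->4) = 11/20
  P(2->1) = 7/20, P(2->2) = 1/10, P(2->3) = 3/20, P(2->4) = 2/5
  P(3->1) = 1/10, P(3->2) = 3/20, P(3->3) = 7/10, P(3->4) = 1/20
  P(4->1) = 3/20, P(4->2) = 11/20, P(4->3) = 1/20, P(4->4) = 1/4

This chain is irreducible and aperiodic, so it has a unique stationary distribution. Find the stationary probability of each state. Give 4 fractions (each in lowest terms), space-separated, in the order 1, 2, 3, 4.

Answer: 9/52 7/26 7/26 15/52

Derivation:
The stationary distribution satisfies pi = pi * P, i.e.:
  pi_1 = 1/20*pi_1 + 7/20*pi_2 + 1/10*pi_3 + 3/20*pi_4
  pi_2 = 1/4*pi_1 + 1/10*pi_2 + 3/20*pi_3 + 11/20*pi_4
  pi_3 = 3/20*pi_1 + 3/20*pi_2 + 7/10*pi_3 + 1/20*pi_4
  pi_4 = 11/20*pi_1 + 2/5*pi_2 + 1/20*pi_3 + 1/4*pi_4
with normalization: pi_1 + pi_2 + pi_3 + pi_4 = 1.

Using the first 3 balance equations plus normalization, the linear system A*pi = b is:
  [-19/20, 7/20, 1/10, 3/20] . pi = 0
  [1/4, -9/10, 3/20, 11/20] . pi = 0
  [3/20, 3/20, -3/10, 1/20] . pi = 0
  [1, 1, 1, 1] . pi = 1

Solving yields:
  pi_1 = 9/52
  pi_2 = 7/26
  pi_3 = 7/26
  pi_4 = 15/52

Verification (pi * P):
  9/52*1/20 + 7/26*7/20 + 7/26*1/10 + 15/52*3/20 = 9/52 = pi_1  (ok)
  9/52*1/4 + 7/26*1/10 + 7/26*3/20 + 15/52*11/20 = 7/26 = pi_2  (ok)
  9/52*3/20 + 7/26*3/20 + 7/26*7/10 + 15/52*1/20 = 7/26 = pi_3  (ok)
  9/52*11/20 + 7/26*2/5 + 7/26*1/20 + 15/52*1/4 = 15/52 = pi_4  (ok)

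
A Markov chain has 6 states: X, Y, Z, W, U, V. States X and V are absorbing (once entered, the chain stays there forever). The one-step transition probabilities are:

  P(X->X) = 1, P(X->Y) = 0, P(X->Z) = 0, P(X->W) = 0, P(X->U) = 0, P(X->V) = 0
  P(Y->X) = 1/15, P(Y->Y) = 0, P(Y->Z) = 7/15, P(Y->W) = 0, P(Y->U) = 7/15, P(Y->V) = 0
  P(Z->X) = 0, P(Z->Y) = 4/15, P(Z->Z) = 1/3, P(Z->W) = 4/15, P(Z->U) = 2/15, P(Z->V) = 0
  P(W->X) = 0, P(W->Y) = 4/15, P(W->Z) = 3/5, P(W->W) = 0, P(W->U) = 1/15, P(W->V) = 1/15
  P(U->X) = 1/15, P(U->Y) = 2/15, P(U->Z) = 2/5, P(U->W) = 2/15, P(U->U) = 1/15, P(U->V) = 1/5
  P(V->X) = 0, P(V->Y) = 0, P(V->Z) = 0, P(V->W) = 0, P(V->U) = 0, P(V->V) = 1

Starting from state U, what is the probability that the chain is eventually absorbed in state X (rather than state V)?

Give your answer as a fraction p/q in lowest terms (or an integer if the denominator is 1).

Answer: 1007/3104

Derivation:
Let a_i = P(absorbed in X | start in state i).
Boundary conditions: a_X = 1, a_V = 0.
For each transient state i, a_i = sum_j P(i->j) * a_j:
  a_Y = 1/15*a_X + 0*a_Y + 7/15*a_Z + 0*a_W + 7/15*a_U + 0*a_V
  a_Z = 0*a_X + 4/15*a_Y + 1/3*a_Z + 4/15*a_W + 2/15*a_U + 0*a_V
  a_W = 0*a_X + 4/15*a_Y + 3/5*a_Z + 0*a_W + 1/15*a_U + 1/15*a_V
  a_U = 1/15*a_X + 2/15*a_Y + 2/5*a_Z + 2/15*a_W + 1/15*a_U + 1/5*a_V

Substituting a_X = 1 and a_V = 0, rearrange to (I - Q) a = r where r[i] = P(i -> X):
  [1, -7/15, 0, -7/15] . (a_Y, a_Z, a_W, a_U) = 1/15
  [-4/15, 2/3, -4/15, -2/15] . (a_Y, a_Z, a_W, a_U) = 0
  [-4/15, -3/5, 1, -1/15] . (a_Y, a_Z, a_W, a_U) = 0
  [-2/15, -2/5, -2/15, 14/15] . (a_Y, a_Z, a_W, a_U) = 1/15

Solving yields:
  a_Y = 593/1552
  a_Z = 1091/3104
  a_W = 519/1552
  a_U = 1007/3104

Starting state is U, so the absorption probability is a_U = 1007/3104.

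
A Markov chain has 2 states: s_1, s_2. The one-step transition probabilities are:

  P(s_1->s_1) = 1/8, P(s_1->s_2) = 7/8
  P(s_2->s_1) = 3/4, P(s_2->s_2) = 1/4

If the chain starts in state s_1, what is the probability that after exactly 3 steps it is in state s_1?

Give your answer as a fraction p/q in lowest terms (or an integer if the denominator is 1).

Computing P^3 by repeated multiplication:
P^1 =
  s_1: [1/8, 7/8]
  s_2: [3/4, 1/4]
P^2 =
  s_1: [43/64, 21/64]
  s_2: [9/32, 23/32]
P^3 =
  s_1: [169/512, 343/512]
  s_2: [147/256, 109/256]

(P^3)[s_1 -> s_1] = 169/512

Answer: 169/512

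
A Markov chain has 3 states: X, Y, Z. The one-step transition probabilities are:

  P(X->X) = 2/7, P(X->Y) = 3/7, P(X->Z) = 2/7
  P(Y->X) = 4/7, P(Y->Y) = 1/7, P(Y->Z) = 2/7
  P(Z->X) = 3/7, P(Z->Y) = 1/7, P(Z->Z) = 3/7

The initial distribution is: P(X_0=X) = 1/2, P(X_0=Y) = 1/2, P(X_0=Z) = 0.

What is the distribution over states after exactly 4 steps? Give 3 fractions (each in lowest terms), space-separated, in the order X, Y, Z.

Propagating the distribution step by step (d_{t+1} = d_t * P):
d_0 = (X=1/2, Y=1/2, Z=0)
  d_1[X] = 1/2*2/7 + 1/2*4/7 + 0*3/7 = 3/7
  d_1[Y] = 1/2*3/7 + 1/2*1/7 + 0*1/7 = 2/7
  d_1[Z] = 1/2*2/7 + 1/2*2/7 + 0*3/7 = 2/7
d_1 = (X=3/7, Y=2/7, Z=2/7)
  d_2[X] = 3/7*2/7 + 2/7*4/7 + 2/7*3/7 = 20/49
  d_2[Y] = 3/7*3/7 + 2/7*1/7 + 2/7*1/7 = 13/49
  d_2[Z] = 3/7*2/7 + 2/7*2/7 + 2/7*3/7 = 16/49
d_2 = (X=20/49, Y=13/49, Z=16/49)
  d_3[X] = 20/49*2/7 + 13/49*4/7 + 16/49*3/7 = 20/49
  d_3[Y] = 20/49*3/7 + 13/49*1/7 + 16/49*1/7 = 89/343
  d_3[Z] = 20/49*2/7 + 13/49*2/7 + 16/49*3/7 = 114/343
d_3 = (X=20/49, Y=89/343, Z=114/343)
  d_4[X] = 20/49*2/7 + 89/343*4/7 + 114/343*3/7 = 978/2401
  d_4[Y] = 20/49*3/7 + 89/343*1/7 + 114/343*1/7 = 89/343
  d_4[Z] = 20/49*2/7 + 89/343*2/7 + 114/343*3/7 = 800/2401
d_4 = (X=978/2401, Y=89/343, Z=800/2401)

Answer: 978/2401 89/343 800/2401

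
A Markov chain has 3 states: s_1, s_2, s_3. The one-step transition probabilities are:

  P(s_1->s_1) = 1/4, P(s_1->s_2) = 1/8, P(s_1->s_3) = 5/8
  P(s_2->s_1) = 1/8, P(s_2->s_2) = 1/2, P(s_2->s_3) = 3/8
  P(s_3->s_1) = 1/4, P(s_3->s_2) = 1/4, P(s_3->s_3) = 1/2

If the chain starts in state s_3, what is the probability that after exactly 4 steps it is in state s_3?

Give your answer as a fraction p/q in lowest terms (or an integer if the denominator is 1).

Answer: 251/512

Derivation:
Computing P^4 by repeated multiplication:
P^1 =
  s_1: [1/4, 1/8, 5/8]
  s_2: [1/8, 1/2, 3/8]
  s_3: [1/4, 1/4, 1/2]
P^2 =
  s_1: [15/64, 1/4, 33/64]
  s_2: [3/16, 23/64, 29/64]
  s_3: [7/32, 9/32, 1/2]
P^3 =
  s_1: [7/32, 145/512, 255/512]
  s_2: [105/512, 81/256, 245/512]
  s_3: [55/256, 75/256, 63/128]
P^4 =
  s_1: [879/4096, 601/2048, 2015/4096]
  s_2: [431/2048, 1243/4096, 1991/4096]
  s_3: [437/2048, 607/2048, 251/512]

(P^4)[s_3 -> s_3] = 251/512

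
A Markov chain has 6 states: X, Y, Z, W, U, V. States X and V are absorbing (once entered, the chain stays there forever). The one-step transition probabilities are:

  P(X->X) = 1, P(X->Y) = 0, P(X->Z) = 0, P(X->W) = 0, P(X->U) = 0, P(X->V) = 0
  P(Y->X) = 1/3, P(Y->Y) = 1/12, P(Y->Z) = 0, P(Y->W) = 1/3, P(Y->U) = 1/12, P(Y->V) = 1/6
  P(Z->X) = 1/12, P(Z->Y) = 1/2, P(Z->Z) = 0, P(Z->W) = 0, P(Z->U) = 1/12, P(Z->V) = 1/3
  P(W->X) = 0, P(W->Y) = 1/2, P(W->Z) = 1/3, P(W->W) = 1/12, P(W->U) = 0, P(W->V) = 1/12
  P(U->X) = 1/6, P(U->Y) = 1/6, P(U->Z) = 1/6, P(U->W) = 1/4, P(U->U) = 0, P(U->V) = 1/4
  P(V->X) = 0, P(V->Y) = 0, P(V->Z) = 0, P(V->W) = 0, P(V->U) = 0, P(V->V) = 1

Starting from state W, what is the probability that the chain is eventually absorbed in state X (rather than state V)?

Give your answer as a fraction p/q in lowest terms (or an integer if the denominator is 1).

Let a_i = P(absorbed in X | start in state i).
Boundary conditions: a_X = 1, a_V = 0.
For each transient state i, a_i = sum_j P(i->j) * a_j:
  a_Y = 1/3*a_X + 1/12*a_Y + 0*a_Z + 1/3*a_W + 1/12*a_U + 1/6*a_V
  a_Z = 1/12*a_X + 1/2*a_Y + 0*a_Z + 0*a_W + 1/12*a_U + 1/3*a_V
  a_W = 0*a_X + 1/2*a_Y + 1/3*a_Z + 1/12*a_W + 0*a_U + 1/12*a_V
  a_U = 1/6*a_X + 1/6*a_Y + 1/6*a_Z + 1/4*a_W + 0*a_U + 1/4*a_V

Substituting a_X = 1 and a_V = 0, rearrange to (I - Q) a = r where r[i] = P(i -> X):
  [11/12, 0, -1/3, -1/12] . (a_Y, a_Z, a_W, a_U) = 1/3
  [-1/2, 1, 0, -1/12] . (a_Y, a_Z, a_W, a_U) = 1/12
  [-1/2, -1/3, 11/12, 0] . (a_Y, a_Z, a_W, a_U) = 0
  [-1/6, -1/6, -1/4, 1] . (a_Y, a_Z, a_W, a_U) = 1/6

Solving yields:
  a_Y = 3361/5887
  a_Z = 2389/5887
  a_W = 386/841
  a_U = 2615/5887

Starting state is W, so the absorption probability is a_W = 386/841.

Answer: 386/841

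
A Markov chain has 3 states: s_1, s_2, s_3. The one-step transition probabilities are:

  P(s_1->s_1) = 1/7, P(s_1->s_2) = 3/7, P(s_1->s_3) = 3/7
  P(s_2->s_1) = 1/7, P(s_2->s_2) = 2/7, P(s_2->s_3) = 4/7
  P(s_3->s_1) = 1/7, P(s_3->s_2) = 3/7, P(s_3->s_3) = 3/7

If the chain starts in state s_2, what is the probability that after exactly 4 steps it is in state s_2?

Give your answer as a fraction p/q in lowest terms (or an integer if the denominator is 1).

Answer: 901/2401

Derivation:
Computing P^4 by repeated multiplication:
P^1 =
  s_1: [1/7, 3/7, 3/7]
  s_2: [1/7, 2/7, 4/7]
  s_3: [1/7, 3/7, 3/7]
P^2 =
  s_1: [1/7, 18/49, 24/49]
  s_2: [1/7, 19/49, 23/49]
  s_3: [1/7, 18/49, 24/49]
P^3 =
  s_1: [1/7, 129/343, 165/343]
  s_2: [1/7, 128/343, 166/343]
  s_3: [1/7, 129/343, 165/343]
P^4 =
  s_1: [1/7, 900/2401, 1158/2401]
  s_2: [1/7, 901/2401, 1157/2401]
  s_3: [1/7, 900/2401, 1158/2401]

(P^4)[s_2 -> s_2] = 901/2401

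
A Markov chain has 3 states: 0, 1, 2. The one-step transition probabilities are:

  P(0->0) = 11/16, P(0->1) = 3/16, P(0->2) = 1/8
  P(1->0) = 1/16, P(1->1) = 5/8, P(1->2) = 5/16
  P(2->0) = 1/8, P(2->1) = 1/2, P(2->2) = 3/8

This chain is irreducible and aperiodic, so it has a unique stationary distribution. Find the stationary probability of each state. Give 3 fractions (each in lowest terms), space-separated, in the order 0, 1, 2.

The stationary distribution satisfies pi = pi * P, i.e.:
  pi_0 = 11/16*pi_0 + 1/16*pi_1 + 1/8*pi_2
  pi_1 = 3/16*pi_0 + 5/8*pi_1 + 1/2*pi_2
  pi_2 = 1/8*pi_0 + 5/16*pi_1 + 3/8*pi_2
with normalization: pi_0 + pi_1 + pi_2 = 1.

Using the first 2 balance equations plus normalization, the linear system A*pi = b is:
  [-5/16, 1/16, 1/8] . pi = 0
  [3/16, -3/8, 1/2] . pi = 0
  [1, 1, 1] . pi = 1

Solving yields:
  pi_0 = 20/93
  pi_1 = 46/93
  pi_2 = 9/31

Verification (pi * P):
  20/93*11/16 + 46/93*1/16 + 9/31*1/8 = 20/93 = pi_0  (ok)
  20/93*3/16 + 46/93*5/8 + 9/31*1/2 = 46/93 = pi_1  (ok)
  20/93*1/8 + 46/93*5/16 + 9/31*3/8 = 9/31 = pi_2  (ok)

Answer: 20/93 46/93 9/31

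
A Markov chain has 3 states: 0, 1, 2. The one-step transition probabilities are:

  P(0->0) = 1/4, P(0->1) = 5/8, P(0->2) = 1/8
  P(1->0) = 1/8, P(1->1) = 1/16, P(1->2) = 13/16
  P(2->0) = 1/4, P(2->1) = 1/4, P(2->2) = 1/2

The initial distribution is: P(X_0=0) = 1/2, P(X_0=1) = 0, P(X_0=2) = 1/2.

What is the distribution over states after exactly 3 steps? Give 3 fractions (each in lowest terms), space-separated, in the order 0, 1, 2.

Propagating the distribution step by step (d_{t+1} = d_t * P):
d_0 = (0=1/2, 1=0, 2=1/2)
  d_1[0] = 1/2*1/4 + 0*1/8 + 1/2*1/4 = 1/4
  d_1[1] = 1/2*5/8 + 0*1/16 + 1/2*1/4 = 7/16
  d_1[2] = 1/2*1/8 + 0*13/16 + 1/2*1/2 = 5/16
d_1 = (0=1/4, 1=7/16, 2=5/16)
  d_2[0] = 1/4*1/4 + 7/16*1/8 + 5/16*1/4 = 25/128
  d_2[1] = 1/4*5/8 + 7/16*1/16 + 5/16*1/4 = 67/256
  d_2[2] = 1/4*1/8 + 7/16*13/16 + 5/16*1/2 = 139/256
d_2 = (0=25/128, 1=67/256, 2=139/256)
  d_3[0] = 25/128*1/4 + 67/256*1/8 + 139/256*1/4 = 445/2048
  d_3[1] = 25/128*5/8 + 67/256*1/16 + 139/256*1/4 = 1123/4096
  d_3[2] = 25/128*1/8 + 67/256*13/16 + 139/256*1/2 = 2083/4096
d_3 = (0=445/2048, 1=1123/4096, 2=2083/4096)

Answer: 445/2048 1123/4096 2083/4096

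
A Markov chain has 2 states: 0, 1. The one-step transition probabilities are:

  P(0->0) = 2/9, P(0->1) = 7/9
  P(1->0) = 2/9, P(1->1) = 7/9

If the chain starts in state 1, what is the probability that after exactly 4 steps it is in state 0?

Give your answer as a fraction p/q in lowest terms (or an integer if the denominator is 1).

Answer: 2/9

Derivation:
Computing P^4 by repeated multiplication:
P^1 =
  0: [2/9, 7/9]
  1: [2/9, 7/9]
P^2 =
  0: [2/9, 7/9]
  1: [2/9, 7/9]
P^3 =
  0: [2/9, 7/9]
  1: [2/9, 7/9]
P^4 =
  0: [2/9, 7/9]
  1: [2/9, 7/9]

(P^4)[1 -> 0] = 2/9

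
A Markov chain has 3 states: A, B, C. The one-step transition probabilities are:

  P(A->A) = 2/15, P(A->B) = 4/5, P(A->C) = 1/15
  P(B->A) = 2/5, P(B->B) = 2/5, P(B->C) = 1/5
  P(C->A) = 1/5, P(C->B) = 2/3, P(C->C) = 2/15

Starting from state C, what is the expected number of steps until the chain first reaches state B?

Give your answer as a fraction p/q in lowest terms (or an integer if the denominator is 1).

Let h_i = expected steps to first reach B from state i.
Boundary: h_B = 0.
First-step equations for the other states:
  h_A = 1 + 2/15*h_A + 4/5*h_B + 1/15*h_C
  h_C = 1 + 1/5*h_A + 2/3*h_B + 2/15*h_C

Substituting h_B = 0 and rearranging gives the linear system (I - Q) h = 1:
  [13/15, -1/15] . (h_A, h_C) = 1
  [-1/5, 13/15] . (h_A, h_C) = 1

Solving yields:
  h_A = 105/83
  h_C = 120/83

Starting state is C, so the expected hitting time is h_C = 120/83.

Answer: 120/83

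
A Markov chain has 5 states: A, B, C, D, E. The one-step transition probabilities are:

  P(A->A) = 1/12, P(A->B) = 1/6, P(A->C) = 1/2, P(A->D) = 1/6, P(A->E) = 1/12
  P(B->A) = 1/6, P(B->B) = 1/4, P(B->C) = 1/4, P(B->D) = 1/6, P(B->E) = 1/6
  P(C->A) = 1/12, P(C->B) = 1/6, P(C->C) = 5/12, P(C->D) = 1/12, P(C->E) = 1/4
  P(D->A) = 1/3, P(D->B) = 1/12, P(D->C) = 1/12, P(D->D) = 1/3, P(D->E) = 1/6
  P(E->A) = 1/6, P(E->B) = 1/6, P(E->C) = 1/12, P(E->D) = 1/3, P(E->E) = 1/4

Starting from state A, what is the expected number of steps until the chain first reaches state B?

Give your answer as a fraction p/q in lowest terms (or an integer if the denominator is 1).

Let h_i = expected steps to first reach B from state i.
Boundary: h_B = 0.
First-step equations for the other states:
  h_A = 1 + 1/12*h_A + 1/6*h_B + 1/2*h_C + 1/6*h_D + 1/12*h_E
  h_C = 1 + 1/12*h_A + 1/6*h_B + 5/12*h_C + 1/12*h_D + 1/4*h_E
  h_D = 1 + 1/3*h_A + 1/12*h_B + 1/12*h_C + 1/3*h_D + 1/6*h_E
  h_E = 1 + 1/6*h_A + 1/6*h_B + 1/12*h_C + 1/3*h_D + 1/4*h_E

Substituting h_B = 0 and rearranging gives the linear system (I - Q) h = 1:
  [11/12, -1/2, -1/6, -1/12] . (h_A, h_C, h_D, h_E) = 1
  [-1/12, 7/12, -1/12, -1/4] . (h_A, h_C, h_D, h_E) = 1
  [-1/3, -1/12, 2/3, -1/6] . (h_A, h_C, h_D, h_E) = 1
  [-1/6, -1/12, -1/3, 3/4] . (h_A, h_C, h_D, h_E) = 1

Solving yields:
  h_A = 5356/801
  h_C = 5332/801
  h_D = 1972/267
  h_E = 5480/801

Starting state is A, so the expected hitting time is h_A = 5356/801.

Answer: 5356/801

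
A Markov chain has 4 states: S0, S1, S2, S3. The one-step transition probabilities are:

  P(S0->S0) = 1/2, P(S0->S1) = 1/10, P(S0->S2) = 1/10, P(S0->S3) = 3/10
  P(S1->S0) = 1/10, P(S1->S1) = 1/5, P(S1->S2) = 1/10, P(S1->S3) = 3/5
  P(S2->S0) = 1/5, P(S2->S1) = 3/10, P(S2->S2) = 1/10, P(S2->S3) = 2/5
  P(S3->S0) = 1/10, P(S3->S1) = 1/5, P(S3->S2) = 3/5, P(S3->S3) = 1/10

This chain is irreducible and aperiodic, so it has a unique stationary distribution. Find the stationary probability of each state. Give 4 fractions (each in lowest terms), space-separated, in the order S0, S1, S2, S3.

The stationary distribution satisfies pi = pi * P, i.e.:
  pi_S0 = 1/2*pi_S0 + 1/10*pi_S1 + 1/5*pi_S2 + 1/10*pi_S3
  pi_S1 = 1/10*pi_S0 + 1/5*pi_S1 + 3/10*pi_S2 + 1/5*pi_S3
  pi_S2 = 1/10*pi_S0 + 1/10*pi_S1 + 1/10*pi_S2 + 3/5*pi_S3
  pi_S3 = 3/10*pi_S0 + 3/5*pi_S1 + 2/5*pi_S2 + 1/10*pi_S3
with normalization: pi_S0 + pi_S1 + pi_S2 + pi_S3 = 1.

Using the first 3 balance equations plus normalization, the linear system A*pi = b is:
  [-1/2, 1/10, 1/5, 1/10] . pi = 0
  [1/10, -4/5, 3/10, 1/5] . pi = 0
  [1/10, 1/10, -9/10, 3/5] . pi = 0
  [1, 1, 1, 1] . pi = 1

Solving yields:
  pi_S0 = 41/195
  pi_S1 = 8/39
  pi_S2 = 17/65
  pi_S3 = 21/65

Verification (pi * P):
  41/195*1/2 + 8/39*1/10 + 17/65*1/5 + 21/65*1/10 = 41/195 = pi_S0  (ok)
  41/195*1/10 + 8/39*1/5 + 17/65*3/10 + 21/65*1/5 = 8/39 = pi_S1  (ok)
  41/195*1/10 + 8/39*1/10 + 17/65*1/10 + 21/65*3/5 = 17/65 = pi_S2  (ok)
  41/195*3/10 + 8/39*3/5 + 17/65*2/5 + 21/65*1/10 = 21/65 = pi_S3  (ok)

Answer: 41/195 8/39 17/65 21/65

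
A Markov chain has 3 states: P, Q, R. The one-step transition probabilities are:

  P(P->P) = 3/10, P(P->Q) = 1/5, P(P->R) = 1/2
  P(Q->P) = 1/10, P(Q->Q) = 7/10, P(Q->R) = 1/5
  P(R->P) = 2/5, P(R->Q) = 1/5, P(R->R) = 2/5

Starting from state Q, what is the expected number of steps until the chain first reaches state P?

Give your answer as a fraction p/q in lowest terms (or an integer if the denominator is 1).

Answer: 40/7

Derivation:
Let h_i = expected steps to first reach P from state i.
Boundary: h_P = 0.
First-step equations for the other states:
  h_Q = 1 + 1/10*h_P + 7/10*h_Q + 1/5*h_R
  h_R = 1 + 2/5*h_P + 1/5*h_Q + 2/5*h_R

Substituting h_P = 0 and rearranging gives the linear system (I - Q) h = 1:
  [3/10, -1/5] . (h_Q, h_R) = 1
  [-1/5, 3/5] . (h_Q, h_R) = 1

Solving yields:
  h_Q = 40/7
  h_R = 25/7

Starting state is Q, so the expected hitting time is h_Q = 40/7.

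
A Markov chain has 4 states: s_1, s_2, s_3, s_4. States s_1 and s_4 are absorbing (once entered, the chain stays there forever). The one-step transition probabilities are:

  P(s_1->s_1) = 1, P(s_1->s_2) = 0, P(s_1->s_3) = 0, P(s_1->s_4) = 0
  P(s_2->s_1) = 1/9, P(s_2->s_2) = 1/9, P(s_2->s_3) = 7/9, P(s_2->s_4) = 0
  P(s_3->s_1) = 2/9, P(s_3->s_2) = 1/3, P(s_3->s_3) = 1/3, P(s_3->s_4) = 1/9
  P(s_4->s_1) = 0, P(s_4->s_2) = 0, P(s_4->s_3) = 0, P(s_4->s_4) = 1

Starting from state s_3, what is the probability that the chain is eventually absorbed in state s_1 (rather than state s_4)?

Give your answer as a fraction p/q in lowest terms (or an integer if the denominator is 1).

Let a_i = P(absorbed in s_1 | start in state i).
Boundary conditions: a_s_1 = 1, a_s_4 = 0.
For each transient state i, a_i = sum_j P(i->j) * a_j:
  a_s_2 = 1/9*a_s_1 + 1/9*a_s_2 + 7/9*a_s_3 + 0*a_s_4
  a_s_3 = 2/9*a_s_1 + 1/3*a_s_2 + 1/3*a_s_3 + 1/9*a_s_4

Substituting a_s_1 = 1 and a_s_4 = 0, rearrange to (I - Q) a = r where r[i] = P(i -> s_1):
  [8/9, -7/9] . (a_s_2, a_s_3) = 1/9
  [-1/3, 2/3] . (a_s_2, a_s_3) = 2/9

Solving yields:
  a_s_2 = 20/27
  a_s_3 = 19/27

Starting state is s_3, so the absorption probability is a_s_3 = 19/27.

Answer: 19/27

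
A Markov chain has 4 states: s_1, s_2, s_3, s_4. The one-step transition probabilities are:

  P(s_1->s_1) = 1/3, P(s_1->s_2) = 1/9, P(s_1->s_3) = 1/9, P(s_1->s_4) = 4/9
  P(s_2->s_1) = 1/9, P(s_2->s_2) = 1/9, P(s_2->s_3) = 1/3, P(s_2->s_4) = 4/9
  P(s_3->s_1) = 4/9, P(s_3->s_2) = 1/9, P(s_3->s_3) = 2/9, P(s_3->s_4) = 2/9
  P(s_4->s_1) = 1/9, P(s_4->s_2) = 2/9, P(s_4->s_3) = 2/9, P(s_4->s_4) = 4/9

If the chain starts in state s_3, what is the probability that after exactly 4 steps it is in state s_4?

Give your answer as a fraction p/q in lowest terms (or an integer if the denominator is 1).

Computing P^4 by repeated multiplication:
P^1 =
  s_1: [1/3, 1/9, 1/9, 4/9]
  s_2: [1/9, 1/9, 1/3, 4/9]
  s_3: [4/9, 1/9, 2/9, 2/9]
  s_4: [1/9, 2/9, 2/9, 4/9]
P^2 =
  s_1: [2/9, 13/81, 16/81, 34/81]
  s_2: [20/81, 13/81, 2/9, 10/27]
  s_3: [23/81, 11/81, 5/27, 32/81]
  s_4: [17/81, 13/81, 19/81, 32/81]
P^3 =
  s_1: [55/243, 115/729, 157/729, 292/729]
  s_2: [175/729, 37/243, 155/729, 32/81]
  s_3: [172/729, 113/729, 50/243, 98/243]
  s_4: [172/729, 113/729, 158/729, 286/729]
P^4 =
  s_1: [170/729, 1021/6561, 1408/6561, 2602/6561]
  s_2: [1544/6561, 113/729, 1394/6561, 2606/6561]
  s_3: [1523/6561, 341/2187, 1399/6561, 872/2187]
  s_4: [1547/6561, 1015/6561, 1399/6561, 2600/6561]

(P^4)[s_3 -> s_4] = 872/2187

Answer: 872/2187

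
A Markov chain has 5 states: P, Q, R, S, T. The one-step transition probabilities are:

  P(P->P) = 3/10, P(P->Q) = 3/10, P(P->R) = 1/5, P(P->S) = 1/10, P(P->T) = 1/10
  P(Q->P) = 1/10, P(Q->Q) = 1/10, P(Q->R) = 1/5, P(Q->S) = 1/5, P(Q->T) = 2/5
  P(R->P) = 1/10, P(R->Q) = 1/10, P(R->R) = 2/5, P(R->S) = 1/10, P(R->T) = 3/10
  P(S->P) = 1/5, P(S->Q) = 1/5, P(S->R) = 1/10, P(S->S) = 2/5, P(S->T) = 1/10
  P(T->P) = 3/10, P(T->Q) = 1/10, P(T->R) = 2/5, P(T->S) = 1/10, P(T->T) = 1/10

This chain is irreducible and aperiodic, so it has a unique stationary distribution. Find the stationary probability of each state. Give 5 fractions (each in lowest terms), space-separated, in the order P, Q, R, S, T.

Answer: 673/3428 267/1714 240/857 283/1714 695/3428

Derivation:
The stationary distribution satisfies pi = pi * P, i.e.:
  pi_P = 3/10*pi_P + 1/10*pi_Q + 1/10*pi_R + 1/5*pi_S + 3/10*pi_T
  pi_Q = 3/10*pi_P + 1/10*pi_Q + 1/10*pi_R + 1/5*pi_S + 1/10*pi_T
  pi_R = 1/5*pi_P + 1/5*pi_Q + 2/5*pi_R + 1/10*pi_S + 2/5*pi_T
  pi_S = 1/10*pi_P + 1/5*pi_Q + 1/10*pi_R + 2/5*pi_S + 1/10*pi_T
  pi_T = 1/10*pi_P + 2/5*pi_Q + 3/10*pi_R + 1/10*pi_S + 1/10*pi_T
with normalization: pi_P + pi_Q + pi_R + pi_S + pi_T = 1.

Using the first 4 balance equations plus normalization, the linear system A*pi = b is:
  [-7/10, 1/10, 1/10, 1/5, 3/10] . pi = 0
  [3/10, -9/10, 1/10, 1/5, 1/10] . pi = 0
  [1/5, 1/5, -3/5, 1/10, 2/5] . pi = 0
  [1/10, 1/5, 1/10, -3/5, 1/10] . pi = 0
  [1, 1, 1, 1, 1] . pi = 1

Solving yields:
  pi_P = 673/3428
  pi_Q = 267/1714
  pi_R = 240/857
  pi_S = 283/1714
  pi_T = 695/3428

Verification (pi * P):
  673/3428*3/10 + 267/1714*1/10 + 240/857*1/10 + 283/1714*1/5 + 695/3428*3/10 = 673/3428 = pi_P  (ok)
  673/3428*3/10 + 267/1714*1/10 + 240/857*1/10 + 283/1714*1/5 + 695/3428*1/10 = 267/1714 = pi_Q  (ok)
  673/3428*1/5 + 267/1714*1/5 + 240/857*2/5 + 283/1714*1/10 + 695/3428*2/5 = 240/857 = pi_R  (ok)
  673/3428*1/10 + 267/1714*1/5 + 240/857*1/10 + 283/1714*2/5 + 695/3428*1/10 = 283/1714 = pi_S  (ok)
  673/3428*1/10 + 267/1714*2/5 + 240/857*3/10 + 283/1714*1/10 + 695/3428*1/10 = 695/3428 = pi_T  (ok)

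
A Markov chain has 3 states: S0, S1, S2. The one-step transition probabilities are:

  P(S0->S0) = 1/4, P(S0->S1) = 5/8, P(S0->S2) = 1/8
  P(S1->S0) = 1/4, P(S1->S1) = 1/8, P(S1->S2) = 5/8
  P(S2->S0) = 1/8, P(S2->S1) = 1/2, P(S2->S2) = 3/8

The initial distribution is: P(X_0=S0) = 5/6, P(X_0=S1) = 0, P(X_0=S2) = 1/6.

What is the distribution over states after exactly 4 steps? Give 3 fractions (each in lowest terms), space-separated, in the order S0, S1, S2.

Answer: 617/3072 377/1024 331/768

Derivation:
Propagating the distribution step by step (d_{t+1} = d_t * P):
d_0 = (S0=5/6, S1=0, S2=1/6)
  d_1[S0] = 5/6*1/4 + 0*1/4 + 1/6*1/8 = 11/48
  d_1[S1] = 5/6*5/8 + 0*1/8 + 1/6*1/2 = 29/48
  d_1[S2] = 5/6*1/8 + 0*5/8 + 1/6*3/8 = 1/6
d_1 = (S0=11/48, S1=29/48, S2=1/6)
  d_2[S0] = 11/48*1/4 + 29/48*1/4 + 1/6*1/8 = 11/48
  d_2[S1] = 11/48*5/8 + 29/48*1/8 + 1/6*1/2 = 29/96
  d_2[S2] = 11/48*1/8 + 29/48*5/8 + 1/6*3/8 = 15/32
d_2 = (S0=11/48, S1=29/96, S2=15/32)
  d_3[S0] = 11/48*1/4 + 29/96*1/4 + 15/32*1/8 = 49/256
  d_3[S1] = 11/48*5/8 + 29/96*1/8 + 15/32*1/2 = 319/768
  d_3[S2] = 11/48*1/8 + 29/96*5/8 + 15/32*3/8 = 151/384
d_3 = (S0=49/256, S1=319/768, S2=151/384)
  d_4[S0] = 49/256*1/4 + 319/768*1/4 + 151/384*1/8 = 617/3072
  d_4[S1] = 49/256*5/8 + 319/768*1/8 + 151/384*1/2 = 377/1024
  d_4[S2] = 49/256*1/8 + 319/768*5/8 + 151/384*3/8 = 331/768
d_4 = (S0=617/3072, S1=377/1024, S2=331/768)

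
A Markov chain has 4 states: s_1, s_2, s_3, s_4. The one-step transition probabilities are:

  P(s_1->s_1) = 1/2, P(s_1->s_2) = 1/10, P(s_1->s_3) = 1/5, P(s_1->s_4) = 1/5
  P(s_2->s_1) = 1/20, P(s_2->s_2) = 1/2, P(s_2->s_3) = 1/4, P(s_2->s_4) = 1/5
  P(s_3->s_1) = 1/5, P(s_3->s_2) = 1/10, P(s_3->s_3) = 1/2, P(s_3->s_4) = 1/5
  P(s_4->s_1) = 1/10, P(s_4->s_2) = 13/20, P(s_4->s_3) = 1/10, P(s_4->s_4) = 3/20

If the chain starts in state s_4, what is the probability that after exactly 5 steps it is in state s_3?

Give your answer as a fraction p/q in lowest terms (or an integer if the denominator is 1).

Computing P^5 by repeated multiplication:
P^1 =
  s_1: [1/2, 1/10, 1/5, 1/5]
  s_2: [1/20, 1/2, 1/4, 1/5]
  s_3: [1/5, 1/10, 1/2, 1/5]
  s_4: [1/10, 13/20, 1/10, 3/20]
P^2 =
  s_1: [63/200, 1/4, 49/200, 19/100]
  s_2: [3/25, 41/100, 7/25, 19/100]
  s_3: [9/40, 1/4, 67/200, 19/100]
  s_4: [47/400, 177/400, 99/400, 77/400]
P^3 =
  s_1: [119/500, 609/2000, 267/1000, 381/2000]
  s_2: [311/2000, 737/2000, 571/2000, 381/2000]
  s_3: [211/1000, 609/2000, 147/500, 381/2000]
  s_4: [1197/8000, 3063/8000, 2217/8000, 1523/8000]
P^4 =
  s_1: [8267/40000, 13063/40000, 11051/40000, 7619/40000]
  s_2: [6893/40000, 14087/40000, 11401/40000, 7619/40000]
  s_3: [7943/40000, 13063/40000, 91/320, 7619/40000]
  s_4: [26947/160000, 57257/160000, 45319/160000, 30477/160000]
P^5 =
  s_1: [6207/32000, 268313/800000, 224131/800000, 152381/800000]
  s_2: [143859/800000, 55301/160000, 45451/160000, 152381/800000]
  s_3: [153231/800000, 268313/800000, 9043/32000, 152381/800000]
  s_4: [568957/3200000, 1113303/3200000, 908217/3200000, 609523/3200000]

(P^5)[s_4 -> s_3] = 908217/3200000

Answer: 908217/3200000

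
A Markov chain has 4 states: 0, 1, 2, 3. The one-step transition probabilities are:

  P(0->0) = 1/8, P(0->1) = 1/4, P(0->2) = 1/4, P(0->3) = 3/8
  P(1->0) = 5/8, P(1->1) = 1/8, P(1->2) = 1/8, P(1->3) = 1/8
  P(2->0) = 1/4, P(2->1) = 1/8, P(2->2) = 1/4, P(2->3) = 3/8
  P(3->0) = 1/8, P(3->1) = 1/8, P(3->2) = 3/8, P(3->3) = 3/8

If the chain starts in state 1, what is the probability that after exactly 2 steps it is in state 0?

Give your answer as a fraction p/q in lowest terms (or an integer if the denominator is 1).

Answer: 13/64

Derivation:
Computing P^2 by repeated multiplication:
P^1 =
  0: [1/8, 1/4, 1/4, 3/8]
  1: [5/8, 1/8, 1/8, 1/8]
  2: [1/4, 1/8, 1/4, 3/8]
  3: [1/8, 1/8, 3/8, 3/8]
P^2 =
  0: [9/32, 9/64, 17/64, 5/16]
  1: [13/64, 13/64, 1/4, 11/32]
  2: [7/32, 5/32, 9/32, 11/32]
  3: [15/64, 9/64, 9/32, 11/32]

(P^2)[1 -> 0] = 13/64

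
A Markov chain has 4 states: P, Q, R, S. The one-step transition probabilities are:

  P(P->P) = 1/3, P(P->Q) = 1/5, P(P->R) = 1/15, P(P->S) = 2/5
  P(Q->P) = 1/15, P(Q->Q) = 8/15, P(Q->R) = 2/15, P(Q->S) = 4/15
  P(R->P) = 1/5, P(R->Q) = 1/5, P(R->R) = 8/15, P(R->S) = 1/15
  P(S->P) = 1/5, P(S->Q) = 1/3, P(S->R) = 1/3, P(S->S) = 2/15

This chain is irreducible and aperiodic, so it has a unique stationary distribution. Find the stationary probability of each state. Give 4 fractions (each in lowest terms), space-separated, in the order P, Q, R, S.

The stationary distribution satisfies pi = pi * P, i.e.:
  pi_P = 1/3*pi_P + 1/15*pi_Q + 1/5*pi_R + 1/5*pi_S
  pi_Q = 1/5*pi_P + 8/15*pi_Q + 1/5*pi_R + 1/3*pi_S
  pi_R = 1/15*pi_P + 2/15*pi_Q + 8/15*pi_R + 1/3*pi_S
  pi_S = 2/5*pi_P + 4/15*pi_Q + 1/15*pi_R + 2/15*pi_S
with normalization: pi_P + pi_Q + pi_R + pi_S = 1.

Using the first 3 balance equations plus normalization, the linear system A*pi = b is:
  [-2/3, 1/15, 1/5, 1/5] . pi = 0
  [1/5, -7/15, 1/5, 1/3] . pi = 0
  [1/15, 2/15, -7/15, 1/3] . pi = 0
  [1, 1, 1, 1] . pi = 1

Solving yields:
  pi_P = 157/881
  pi_Q = 301/881
  pi_R = 479/1762
  pi_S = 367/1762

Verification (pi * P):
  157/881*1/3 + 301/881*1/15 + 479/1762*1/5 + 367/1762*1/5 = 157/881 = pi_P  (ok)
  157/881*1/5 + 301/881*8/15 + 479/1762*1/5 + 367/1762*1/3 = 301/881 = pi_Q  (ok)
  157/881*1/15 + 301/881*2/15 + 479/1762*8/15 + 367/1762*1/3 = 479/1762 = pi_R  (ok)
  157/881*2/5 + 301/881*4/15 + 479/1762*1/15 + 367/1762*2/15 = 367/1762 = pi_S  (ok)

Answer: 157/881 301/881 479/1762 367/1762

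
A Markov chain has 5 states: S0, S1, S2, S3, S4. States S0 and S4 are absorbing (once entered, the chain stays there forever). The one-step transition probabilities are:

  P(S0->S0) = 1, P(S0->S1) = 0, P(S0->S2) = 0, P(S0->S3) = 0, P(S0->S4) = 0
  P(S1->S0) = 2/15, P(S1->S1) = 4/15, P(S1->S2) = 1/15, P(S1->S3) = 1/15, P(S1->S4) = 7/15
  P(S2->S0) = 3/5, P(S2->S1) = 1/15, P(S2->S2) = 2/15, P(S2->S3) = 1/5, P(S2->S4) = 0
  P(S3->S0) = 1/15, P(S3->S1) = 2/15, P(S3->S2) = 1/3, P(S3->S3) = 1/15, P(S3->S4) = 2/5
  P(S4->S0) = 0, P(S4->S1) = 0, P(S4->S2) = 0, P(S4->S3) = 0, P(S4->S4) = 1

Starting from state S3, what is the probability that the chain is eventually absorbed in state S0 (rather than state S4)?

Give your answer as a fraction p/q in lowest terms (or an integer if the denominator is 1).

Let a_i = P(absorbed in S0 | start in state i).
Boundary conditions: a_S0 = 1, a_S4 = 0.
For each transient state i, a_i = sum_j P(i->j) * a_j:
  a_S1 = 2/15*a_S0 + 4/15*a_S1 + 1/15*a_S2 + 1/15*a_S3 + 7/15*a_S4
  a_S2 = 3/5*a_S0 + 1/15*a_S1 + 2/15*a_S2 + 1/5*a_S3 + 0*a_S4
  a_S3 = 1/15*a_S0 + 2/15*a_S1 + 1/3*a_S2 + 1/15*a_S3 + 2/5*a_S4

Substituting a_S0 = 1 and a_S4 = 0, rearrange to (I - Q) a = r where r[i] = P(i -> S0):
  [11/15, -1/15, -1/15] . (a_S1, a_S2, a_S3) = 2/15
  [-1/15, 13/15, -1/5] . (a_S1, a_S2, a_S3) = 3/5
  [-2/15, -1/3, 14/15] . (a_S1, a_S2, a_S3) = 1/15

Solving yields:
  a_S1 = 521/1786
  a_S2 = 721/893
  a_S3 = 717/1786

Starting state is S3, so the absorption probability is a_S3 = 717/1786.

Answer: 717/1786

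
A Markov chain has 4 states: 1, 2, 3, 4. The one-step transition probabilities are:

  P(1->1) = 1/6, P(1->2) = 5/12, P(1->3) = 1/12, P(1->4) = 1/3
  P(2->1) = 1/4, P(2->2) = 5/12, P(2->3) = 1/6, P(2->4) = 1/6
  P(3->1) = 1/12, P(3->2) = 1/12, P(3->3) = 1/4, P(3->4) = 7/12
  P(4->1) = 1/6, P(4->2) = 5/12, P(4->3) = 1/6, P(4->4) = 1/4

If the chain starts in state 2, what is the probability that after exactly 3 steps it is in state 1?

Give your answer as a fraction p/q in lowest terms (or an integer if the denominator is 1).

Answer: 317/1728

Derivation:
Computing P^3 by repeated multiplication:
P^1 =
  1: [1/6, 5/12, 1/12, 1/3]
  2: [1/4, 5/12, 1/6, 1/6]
  3: [1/12, 1/12, 1/4, 7/12]
  4: [1/6, 5/12, 1/6, 1/4]
P^2 =
  1: [7/36, 7/18, 23/144, 37/144]
  2: [3/16, 13/36, 23/144, 7/24]
  3: [11/72, 1/3, 13/72, 1/3]
  4: [3/16, 13/36, 1/6, 41/144]
P^3 =
  1: [107/576, 157/432, 283/1728, 31/108]
  2: [317/1728, 157/432, 71/432, 499/1728]
  3: [155/864, 77/216, 73/432, 85/288]
  4: [79/432, 13/36, 95/576, 503/1728]

(P^3)[2 -> 1] = 317/1728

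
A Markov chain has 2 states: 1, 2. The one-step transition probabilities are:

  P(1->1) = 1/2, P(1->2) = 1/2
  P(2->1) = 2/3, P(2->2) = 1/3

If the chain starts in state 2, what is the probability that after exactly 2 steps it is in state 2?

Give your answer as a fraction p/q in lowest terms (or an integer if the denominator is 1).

Answer: 4/9

Derivation:
Computing P^2 by repeated multiplication:
P^1 =
  1: [1/2, 1/2]
  2: [2/3, 1/3]
P^2 =
  1: [7/12, 5/12]
  2: [5/9, 4/9]

(P^2)[2 -> 2] = 4/9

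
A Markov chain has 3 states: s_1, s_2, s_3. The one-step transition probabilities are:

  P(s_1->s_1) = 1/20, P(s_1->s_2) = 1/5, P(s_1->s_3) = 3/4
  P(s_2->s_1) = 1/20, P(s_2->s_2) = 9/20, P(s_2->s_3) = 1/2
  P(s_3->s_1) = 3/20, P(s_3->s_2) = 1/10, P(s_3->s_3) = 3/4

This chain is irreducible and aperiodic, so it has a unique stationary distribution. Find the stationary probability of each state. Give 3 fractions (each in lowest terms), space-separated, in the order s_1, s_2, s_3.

Answer: 7/58 5/29 41/58

Derivation:
The stationary distribution satisfies pi = pi * P, i.e.:
  pi_s_1 = 1/20*pi_s_1 + 1/20*pi_s_2 + 3/20*pi_s_3
  pi_s_2 = 1/5*pi_s_1 + 9/20*pi_s_2 + 1/10*pi_s_3
  pi_s_3 = 3/4*pi_s_1 + 1/2*pi_s_2 + 3/4*pi_s_3
with normalization: pi_s_1 + pi_s_2 + pi_s_3 = 1.

Using the first 2 balance equations plus normalization, the linear system A*pi = b is:
  [-19/20, 1/20, 3/20] . pi = 0
  [1/5, -11/20, 1/10] . pi = 0
  [1, 1, 1] . pi = 1

Solving yields:
  pi_s_1 = 7/58
  pi_s_2 = 5/29
  pi_s_3 = 41/58

Verification (pi * P):
  7/58*1/20 + 5/29*1/20 + 41/58*3/20 = 7/58 = pi_s_1  (ok)
  7/58*1/5 + 5/29*9/20 + 41/58*1/10 = 5/29 = pi_s_2  (ok)
  7/58*3/4 + 5/29*1/2 + 41/58*3/4 = 41/58 = pi_s_3  (ok)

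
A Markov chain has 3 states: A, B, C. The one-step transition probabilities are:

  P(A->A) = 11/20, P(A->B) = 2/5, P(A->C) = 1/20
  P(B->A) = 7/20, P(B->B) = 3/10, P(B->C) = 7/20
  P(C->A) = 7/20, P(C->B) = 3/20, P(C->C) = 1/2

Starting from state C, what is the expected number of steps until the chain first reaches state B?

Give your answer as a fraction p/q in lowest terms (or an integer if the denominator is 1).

Answer: 320/83

Derivation:
Let h_i = expected steps to first reach B from state i.
Boundary: h_B = 0.
First-step equations for the other states:
  h_A = 1 + 11/20*h_A + 2/5*h_B + 1/20*h_C
  h_C = 1 + 7/20*h_A + 3/20*h_B + 1/2*h_C

Substituting h_B = 0 and rearranging gives the linear system (I - Q) h = 1:
  [9/20, -1/20] . (h_A, h_C) = 1
  [-7/20, 1/2] . (h_A, h_C) = 1

Solving yields:
  h_A = 220/83
  h_C = 320/83

Starting state is C, so the expected hitting time is h_C = 320/83.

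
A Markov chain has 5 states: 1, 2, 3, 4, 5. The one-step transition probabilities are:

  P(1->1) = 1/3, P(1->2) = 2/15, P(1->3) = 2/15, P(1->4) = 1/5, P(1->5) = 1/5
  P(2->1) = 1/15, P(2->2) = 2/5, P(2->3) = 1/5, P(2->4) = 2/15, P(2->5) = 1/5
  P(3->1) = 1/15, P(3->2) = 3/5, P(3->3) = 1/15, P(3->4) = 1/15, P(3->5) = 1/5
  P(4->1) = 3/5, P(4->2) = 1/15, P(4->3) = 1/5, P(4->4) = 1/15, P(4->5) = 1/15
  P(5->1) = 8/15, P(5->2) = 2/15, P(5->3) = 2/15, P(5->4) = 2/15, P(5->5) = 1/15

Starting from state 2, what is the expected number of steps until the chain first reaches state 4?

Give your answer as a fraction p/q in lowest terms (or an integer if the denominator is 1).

Let h_i = expected steps to first reach 4 from state i.
Boundary: h_4 = 0.
First-step equations for the other states:
  h_1 = 1 + 1/3*h_1 + 2/15*h_2 + 2/15*h_3 + 1/5*h_4 + 1/5*h_5
  h_2 = 1 + 1/15*h_1 + 2/5*h_2 + 1/5*h_3 + 2/15*h_4 + 1/5*h_5
  h_3 = 1 + 1/15*h_1 + 3/5*h_2 + 1/15*h_3 + 1/15*h_4 + 1/5*h_5
  h_5 = 1 + 8/15*h_1 + 2/15*h_2 + 2/15*h_3 + 2/15*h_4 + 1/15*h_5

Substituting h_4 = 0 and rearranging gives the linear system (I - Q) h = 1:
  [2/3, -2/15, -2/15, -1/5] . (h_1, h_2, h_3, h_5) = 1
  [-1/15, 3/5, -1/5, -1/5] . (h_1, h_2, h_3, h_5) = 1
  [-1/15, -3/5, 14/15, -1/5] . (h_1, h_2, h_3, h_5) = 1
  [-8/15, -2/15, -2/15, 14/15] . (h_1, h_2, h_3, h_5) = 1

Solving yields:
  h_1 = 43095/6514
  h_2 = 47685/6514
  h_3 = 25245/3257
  h_5 = 22815/3257

Starting state is 2, so the expected hitting time is h_2 = 47685/6514.

Answer: 47685/6514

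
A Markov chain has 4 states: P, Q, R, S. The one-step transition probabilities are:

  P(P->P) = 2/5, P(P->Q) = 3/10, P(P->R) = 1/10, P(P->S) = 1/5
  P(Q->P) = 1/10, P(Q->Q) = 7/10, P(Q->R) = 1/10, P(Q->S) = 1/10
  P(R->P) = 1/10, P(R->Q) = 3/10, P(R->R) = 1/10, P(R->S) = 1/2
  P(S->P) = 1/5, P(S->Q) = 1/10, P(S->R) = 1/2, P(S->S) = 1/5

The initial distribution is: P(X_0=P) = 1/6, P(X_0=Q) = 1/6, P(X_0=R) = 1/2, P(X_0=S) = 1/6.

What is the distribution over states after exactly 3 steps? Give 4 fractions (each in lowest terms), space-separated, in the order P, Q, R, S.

Answer: 53/300 121/300 14/75 7/30

Derivation:
Propagating the distribution step by step (d_{t+1} = d_t * P):
d_0 = (P=1/6, Q=1/6, R=1/2, S=1/6)
  d_1[P] = 1/6*2/5 + 1/6*1/10 + 1/2*1/10 + 1/6*1/5 = 1/6
  d_1[Q] = 1/6*3/10 + 1/6*7/10 + 1/2*3/10 + 1/6*1/10 = 1/3
  d_1[R] = 1/6*1/10 + 1/6*1/10 + 1/2*1/10 + 1/6*1/2 = 1/6
  d_1[S] = 1/6*1/5 + 1/6*1/10 + 1/2*1/2 + 1/6*1/5 = 1/3
d_1 = (P=1/6, Q=1/3, R=1/6, S=1/3)
  d_2[P] = 1/6*2/5 + 1/3*1/10 + 1/6*1/10 + 1/3*1/5 = 11/60
  d_2[Q] = 1/6*3/10 + 1/3*7/10 + 1/6*3/10 + 1/3*1/10 = 11/30
  d_2[R] = 1/6*1/10 + 1/3*1/10 + 1/6*1/10 + 1/3*1/2 = 7/30
  d_2[S] = 1/6*1/5 + 1/3*1/10 + 1/6*1/2 + 1/3*1/5 = 13/60
d_2 = (P=11/60, Q=11/30, R=7/30, S=13/60)
  d_3[P] = 11/60*2/5 + 11/30*1/10 + 7/30*1/10 + 13/60*1/5 = 53/300
  d_3[Q] = 11/60*3/10 + 11/30*7/10 + 7/30*3/10 + 13/60*1/10 = 121/300
  d_3[R] = 11/60*1/10 + 11/30*1/10 + 7/30*1/10 + 13/60*1/2 = 14/75
  d_3[S] = 11/60*1/5 + 11/30*1/10 + 7/30*1/2 + 13/60*1/5 = 7/30
d_3 = (P=53/300, Q=121/300, R=14/75, S=7/30)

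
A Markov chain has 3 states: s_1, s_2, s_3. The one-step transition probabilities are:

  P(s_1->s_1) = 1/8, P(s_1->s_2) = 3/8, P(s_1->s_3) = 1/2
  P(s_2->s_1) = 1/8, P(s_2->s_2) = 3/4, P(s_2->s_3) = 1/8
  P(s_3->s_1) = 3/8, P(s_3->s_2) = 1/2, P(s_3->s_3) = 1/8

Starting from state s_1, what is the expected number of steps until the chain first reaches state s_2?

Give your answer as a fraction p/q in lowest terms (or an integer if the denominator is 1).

Answer: 88/37

Derivation:
Let h_i = expected steps to first reach s_2 from state i.
Boundary: h_s_2 = 0.
First-step equations for the other states:
  h_s_1 = 1 + 1/8*h_s_1 + 3/8*h_s_2 + 1/2*h_s_3
  h_s_3 = 1 + 3/8*h_s_1 + 1/2*h_s_2 + 1/8*h_s_3

Substituting h_s_2 = 0 and rearranging gives the linear system (I - Q) h = 1:
  [7/8, -1/2] . (h_s_1, h_s_3) = 1
  [-3/8, 7/8] . (h_s_1, h_s_3) = 1

Solving yields:
  h_s_1 = 88/37
  h_s_3 = 80/37

Starting state is s_1, so the expected hitting time is h_s_1 = 88/37.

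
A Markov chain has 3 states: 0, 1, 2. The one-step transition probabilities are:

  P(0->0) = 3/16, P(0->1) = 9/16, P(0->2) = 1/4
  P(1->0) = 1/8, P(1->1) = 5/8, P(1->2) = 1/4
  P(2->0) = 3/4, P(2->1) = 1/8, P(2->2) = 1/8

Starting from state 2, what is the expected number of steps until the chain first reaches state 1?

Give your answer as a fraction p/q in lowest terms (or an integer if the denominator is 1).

Let h_i = expected steps to first reach 1 from state i.
Boundary: h_1 = 0.
First-step equations for the other states:
  h_0 = 1 + 3/16*h_0 + 9/16*h_1 + 1/4*h_2
  h_2 = 1 + 3/4*h_0 + 1/8*h_1 + 1/8*h_2

Substituting h_1 = 0 and rearranging gives the linear system (I - Q) h = 1:
  [13/16, -1/4] . (h_0, h_2) = 1
  [-3/4, 7/8] . (h_0, h_2) = 1

Solving yields:
  h_0 = 144/67
  h_2 = 200/67

Starting state is 2, so the expected hitting time is h_2 = 200/67.

Answer: 200/67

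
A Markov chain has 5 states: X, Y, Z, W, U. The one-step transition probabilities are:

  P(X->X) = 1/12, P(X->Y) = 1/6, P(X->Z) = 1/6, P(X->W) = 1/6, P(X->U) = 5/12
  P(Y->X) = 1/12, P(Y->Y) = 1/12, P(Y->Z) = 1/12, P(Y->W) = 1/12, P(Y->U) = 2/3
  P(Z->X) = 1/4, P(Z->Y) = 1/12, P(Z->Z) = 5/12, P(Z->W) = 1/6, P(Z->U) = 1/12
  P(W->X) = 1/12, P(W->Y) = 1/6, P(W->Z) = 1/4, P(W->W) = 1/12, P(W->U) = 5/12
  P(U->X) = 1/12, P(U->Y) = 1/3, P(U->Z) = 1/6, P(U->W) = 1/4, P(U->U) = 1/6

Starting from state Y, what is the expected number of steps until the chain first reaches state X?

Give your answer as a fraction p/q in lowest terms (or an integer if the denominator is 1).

Answer: 22260/2621

Derivation:
Let h_i = expected steps to first reach X from state i.
Boundary: h_X = 0.
First-step equations for the other states:
  h_Y = 1 + 1/12*h_X + 1/12*h_Y + 1/12*h_Z + 1/12*h_W + 2/3*h_U
  h_Z = 1 + 1/4*h_X + 1/12*h_Y + 5/12*h_Z + 1/6*h_W + 1/12*h_U
  h_W = 1 + 1/12*h_X + 1/6*h_Y + 1/4*h_Z + 1/12*h_W + 5/12*h_U
  h_U = 1 + 1/12*h_X + 1/3*h_Y + 1/6*h_Z + 1/4*h_W + 1/6*h_U

Substituting h_X = 0 and rearranging gives the linear system (I - Q) h = 1:
  [11/12, -1/12, -1/12, -2/3] . (h_Y, h_Z, h_W, h_U) = 1
  [-1/12, 7/12, -1/6, -1/12] . (h_Y, h_Z, h_W, h_U) = 1
  [-1/6, -1/4, 11/12, -5/12] . (h_Y, h_Z, h_W, h_U) = 1
  [-1/3, -1/6, -1/4, 5/6] . (h_Y, h_Z, h_W, h_U) = 1

Solving yields:
  h_Y = 22260/2621
  h_Z = 16932/2621
  h_W = 21468/2621
  h_U = 21876/2621

Starting state is Y, so the expected hitting time is h_Y = 22260/2621.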